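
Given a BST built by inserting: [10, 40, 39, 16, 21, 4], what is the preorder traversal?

Tree insertion order: [10, 40, 39, 16, 21, 4]
Tree (level-order array): [10, 4, 40, None, None, 39, None, 16, None, None, 21]
Preorder traversal: [10, 4, 40, 39, 16, 21]


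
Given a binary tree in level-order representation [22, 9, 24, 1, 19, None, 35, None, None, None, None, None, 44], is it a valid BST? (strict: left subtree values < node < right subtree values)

Level-order array: [22, 9, 24, 1, 19, None, 35, None, None, None, None, None, 44]
Validate using subtree bounds (lo, hi): at each node, require lo < value < hi,
then recurse left with hi=value and right with lo=value.
Preorder trace (stopping at first violation):
  at node 22 with bounds (-inf, +inf): OK
  at node 9 with bounds (-inf, 22): OK
  at node 1 with bounds (-inf, 9): OK
  at node 19 with bounds (9, 22): OK
  at node 24 with bounds (22, +inf): OK
  at node 35 with bounds (24, +inf): OK
  at node 44 with bounds (35, +inf): OK
No violation found at any node.
Result: Valid BST


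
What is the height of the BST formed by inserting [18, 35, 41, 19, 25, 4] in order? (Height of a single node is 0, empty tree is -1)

Insertion order: [18, 35, 41, 19, 25, 4]
Tree (level-order array): [18, 4, 35, None, None, 19, 41, None, 25]
Compute height bottom-up (empty subtree = -1):
  height(4) = 1 + max(-1, -1) = 0
  height(25) = 1 + max(-1, -1) = 0
  height(19) = 1 + max(-1, 0) = 1
  height(41) = 1 + max(-1, -1) = 0
  height(35) = 1 + max(1, 0) = 2
  height(18) = 1 + max(0, 2) = 3
Height = 3


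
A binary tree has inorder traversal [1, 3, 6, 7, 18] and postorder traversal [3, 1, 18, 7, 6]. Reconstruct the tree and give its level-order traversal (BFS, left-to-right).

Inorder:   [1, 3, 6, 7, 18]
Postorder: [3, 1, 18, 7, 6]
Algorithm: postorder visits root last, so walk postorder right-to-left;
each value is the root of the current inorder slice — split it at that
value, recurse on the right subtree first, then the left.
Recursive splits:
  root=6; inorder splits into left=[1, 3], right=[7, 18]
  root=7; inorder splits into left=[], right=[18]
  root=18; inorder splits into left=[], right=[]
  root=1; inorder splits into left=[], right=[3]
  root=3; inorder splits into left=[], right=[]
Reconstructed level-order: [6, 1, 7, 3, 18]


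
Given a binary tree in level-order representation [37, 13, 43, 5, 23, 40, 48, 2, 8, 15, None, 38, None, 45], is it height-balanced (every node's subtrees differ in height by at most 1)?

Tree (level-order array): [37, 13, 43, 5, 23, 40, 48, 2, 8, 15, None, 38, None, 45]
Definition: a tree is height-balanced if, at every node, |h(left) - h(right)| <= 1 (empty subtree has height -1).
Bottom-up per-node check:
  node 2: h_left=-1, h_right=-1, diff=0 [OK], height=0
  node 8: h_left=-1, h_right=-1, diff=0 [OK], height=0
  node 5: h_left=0, h_right=0, diff=0 [OK], height=1
  node 15: h_left=-1, h_right=-1, diff=0 [OK], height=0
  node 23: h_left=0, h_right=-1, diff=1 [OK], height=1
  node 13: h_left=1, h_right=1, diff=0 [OK], height=2
  node 38: h_left=-1, h_right=-1, diff=0 [OK], height=0
  node 40: h_left=0, h_right=-1, diff=1 [OK], height=1
  node 45: h_left=-1, h_right=-1, diff=0 [OK], height=0
  node 48: h_left=0, h_right=-1, diff=1 [OK], height=1
  node 43: h_left=1, h_right=1, diff=0 [OK], height=2
  node 37: h_left=2, h_right=2, diff=0 [OK], height=3
All nodes satisfy the balance condition.
Result: Balanced


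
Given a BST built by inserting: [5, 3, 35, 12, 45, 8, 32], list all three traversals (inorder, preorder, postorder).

Tree insertion order: [5, 3, 35, 12, 45, 8, 32]
Tree (level-order array): [5, 3, 35, None, None, 12, 45, 8, 32]
Inorder (L, root, R): [3, 5, 8, 12, 32, 35, 45]
Preorder (root, L, R): [5, 3, 35, 12, 8, 32, 45]
Postorder (L, R, root): [3, 8, 32, 12, 45, 35, 5]


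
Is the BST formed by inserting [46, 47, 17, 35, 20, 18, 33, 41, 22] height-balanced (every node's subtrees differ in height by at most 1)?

Tree (level-order array): [46, 17, 47, None, 35, None, None, 20, 41, 18, 33, None, None, None, None, 22]
Definition: a tree is height-balanced if, at every node, |h(left) - h(right)| <= 1 (empty subtree has height -1).
Bottom-up per-node check:
  node 18: h_left=-1, h_right=-1, diff=0 [OK], height=0
  node 22: h_left=-1, h_right=-1, diff=0 [OK], height=0
  node 33: h_left=0, h_right=-1, diff=1 [OK], height=1
  node 20: h_left=0, h_right=1, diff=1 [OK], height=2
  node 41: h_left=-1, h_right=-1, diff=0 [OK], height=0
  node 35: h_left=2, h_right=0, diff=2 [FAIL (|2-0|=2 > 1)], height=3
  node 17: h_left=-1, h_right=3, diff=4 [FAIL (|-1-3|=4 > 1)], height=4
  node 47: h_left=-1, h_right=-1, diff=0 [OK], height=0
  node 46: h_left=4, h_right=0, diff=4 [FAIL (|4-0|=4 > 1)], height=5
Node 35 violates the condition: |2 - 0| = 2 > 1.
Result: Not balanced


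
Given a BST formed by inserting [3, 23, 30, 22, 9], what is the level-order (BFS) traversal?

Tree insertion order: [3, 23, 30, 22, 9]
Tree (level-order array): [3, None, 23, 22, 30, 9]
BFS from the root, enqueuing left then right child of each popped node:
  queue [3] -> pop 3, enqueue [23], visited so far: [3]
  queue [23] -> pop 23, enqueue [22, 30], visited so far: [3, 23]
  queue [22, 30] -> pop 22, enqueue [9], visited so far: [3, 23, 22]
  queue [30, 9] -> pop 30, enqueue [none], visited so far: [3, 23, 22, 30]
  queue [9] -> pop 9, enqueue [none], visited so far: [3, 23, 22, 30, 9]
Result: [3, 23, 22, 30, 9]


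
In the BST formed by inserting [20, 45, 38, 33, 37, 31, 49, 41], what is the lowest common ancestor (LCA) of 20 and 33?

Tree insertion order: [20, 45, 38, 33, 37, 31, 49, 41]
Tree (level-order array): [20, None, 45, 38, 49, 33, 41, None, None, 31, 37]
In a BST, the LCA of p=20, q=33 is the first node v on the
root-to-leaf path with p <= v <= q (go left if both < v, right if both > v).
Walk from root:
  at 20: 20 <= 20 <= 33, this is the LCA
LCA = 20


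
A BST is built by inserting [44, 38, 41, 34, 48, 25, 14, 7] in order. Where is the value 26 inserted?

Starting tree (level order): [44, 38, 48, 34, 41, None, None, 25, None, None, None, 14, None, 7]
Insertion path: 44 -> 38 -> 34 -> 25
Result: insert 26 as right child of 25
Final tree (level order): [44, 38, 48, 34, 41, None, None, 25, None, None, None, 14, 26, 7]


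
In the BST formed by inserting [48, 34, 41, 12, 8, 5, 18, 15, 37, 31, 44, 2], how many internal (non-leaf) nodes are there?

Tree built from: [48, 34, 41, 12, 8, 5, 18, 15, 37, 31, 44, 2]
Tree (level-order array): [48, 34, None, 12, 41, 8, 18, 37, 44, 5, None, 15, 31, None, None, None, None, 2]
Rule: An internal node has at least one child.
Per-node child counts:
  node 48: 1 child(ren)
  node 34: 2 child(ren)
  node 12: 2 child(ren)
  node 8: 1 child(ren)
  node 5: 1 child(ren)
  node 2: 0 child(ren)
  node 18: 2 child(ren)
  node 15: 0 child(ren)
  node 31: 0 child(ren)
  node 41: 2 child(ren)
  node 37: 0 child(ren)
  node 44: 0 child(ren)
Matching nodes: [48, 34, 12, 8, 5, 18, 41]
Count of internal (non-leaf) nodes: 7


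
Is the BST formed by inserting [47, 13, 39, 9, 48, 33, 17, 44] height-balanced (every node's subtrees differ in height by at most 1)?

Tree (level-order array): [47, 13, 48, 9, 39, None, None, None, None, 33, 44, 17]
Definition: a tree is height-balanced if, at every node, |h(left) - h(right)| <= 1 (empty subtree has height -1).
Bottom-up per-node check:
  node 9: h_left=-1, h_right=-1, diff=0 [OK], height=0
  node 17: h_left=-1, h_right=-1, diff=0 [OK], height=0
  node 33: h_left=0, h_right=-1, diff=1 [OK], height=1
  node 44: h_left=-1, h_right=-1, diff=0 [OK], height=0
  node 39: h_left=1, h_right=0, diff=1 [OK], height=2
  node 13: h_left=0, h_right=2, diff=2 [FAIL (|0-2|=2 > 1)], height=3
  node 48: h_left=-1, h_right=-1, diff=0 [OK], height=0
  node 47: h_left=3, h_right=0, diff=3 [FAIL (|3-0|=3 > 1)], height=4
Node 13 violates the condition: |0 - 2| = 2 > 1.
Result: Not balanced


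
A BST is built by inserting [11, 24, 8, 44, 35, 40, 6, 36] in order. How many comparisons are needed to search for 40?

Search path for 40: 11 -> 24 -> 44 -> 35 -> 40
Found: True
Comparisons: 5


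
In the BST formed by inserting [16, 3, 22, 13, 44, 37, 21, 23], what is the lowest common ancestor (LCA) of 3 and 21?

Tree insertion order: [16, 3, 22, 13, 44, 37, 21, 23]
Tree (level-order array): [16, 3, 22, None, 13, 21, 44, None, None, None, None, 37, None, 23]
In a BST, the LCA of p=3, q=21 is the first node v on the
root-to-leaf path with p <= v <= q (go left if both < v, right if both > v).
Walk from root:
  at 16: 3 <= 16 <= 21, this is the LCA
LCA = 16


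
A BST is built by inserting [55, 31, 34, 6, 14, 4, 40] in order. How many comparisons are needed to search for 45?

Search path for 45: 55 -> 31 -> 34 -> 40
Found: False
Comparisons: 4


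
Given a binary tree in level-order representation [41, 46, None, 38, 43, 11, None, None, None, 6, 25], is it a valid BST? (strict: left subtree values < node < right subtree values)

Level-order array: [41, 46, None, 38, 43, 11, None, None, None, 6, 25]
Validate using subtree bounds (lo, hi): at each node, require lo < value < hi,
then recurse left with hi=value and right with lo=value.
Preorder trace (stopping at first violation):
  at node 41 with bounds (-inf, +inf): OK
  at node 46 with bounds (-inf, 41): VIOLATION
Node 46 violates its bound: not (-inf < 46 < 41).
Result: Not a valid BST


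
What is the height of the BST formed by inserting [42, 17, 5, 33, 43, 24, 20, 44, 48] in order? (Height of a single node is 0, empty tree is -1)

Insertion order: [42, 17, 5, 33, 43, 24, 20, 44, 48]
Tree (level-order array): [42, 17, 43, 5, 33, None, 44, None, None, 24, None, None, 48, 20]
Compute height bottom-up (empty subtree = -1):
  height(5) = 1 + max(-1, -1) = 0
  height(20) = 1 + max(-1, -1) = 0
  height(24) = 1 + max(0, -1) = 1
  height(33) = 1 + max(1, -1) = 2
  height(17) = 1 + max(0, 2) = 3
  height(48) = 1 + max(-1, -1) = 0
  height(44) = 1 + max(-1, 0) = 1
  height(43) = 1 + max(-1, 1) = 2
  height(42) = 1 + max(3, 2) = 4
Height = 4


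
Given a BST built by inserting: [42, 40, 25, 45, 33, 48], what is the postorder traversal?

Tree insertion order: [42, 40, 25, 45, 33, 48]
Tree (level-order array): [42, 40, 45, 25, None, None, 48, None, 33]
Postorder traversal: [33, 25, 40, 48, 45, 42]


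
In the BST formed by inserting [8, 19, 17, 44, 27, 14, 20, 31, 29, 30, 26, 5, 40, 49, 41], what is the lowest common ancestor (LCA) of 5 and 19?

Tree insertion order: [8, 19, 17, 44, 27, 14, 20, 31, 29, 30, 26, 5, 40, 49, 41]
Tree (level-order array): [8, 5, 19, None, None, 17, 44, 14, None, 27, 49, None, None, 20, 31, None, None, None, 26, 29, 40, None, None, None, 30, None, 41]
In a BST, the LCA of p=5, q=19 is the first node v on the
root-to-leaf path with p <= v <= q (go left if both < v, right if both > v).
Walk from root:
  at 8: 5 <= 8 <= 19, this is the LCA
LCA = 8


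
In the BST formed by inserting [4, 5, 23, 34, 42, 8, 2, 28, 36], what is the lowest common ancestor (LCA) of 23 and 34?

Tree insertion order: [4, 5, 23, 34, 42, 8, 2, 28, 36]
Tree (level-order array): [4, 2, 5, None, None, None, 23, 8, 34, None, None, 28, 42, None, None, 36]
In a BST, the LCA of p=23, q=34 is the first node v on the
root-to-leaf path with p <= v <= q (go left if both < v, right if both > v).
Walk from root:
  at 4: both 23 and 34 > 4, go right
  at 5: both 23 and 34 > 5, go right
  at 23: 23 <= 23 <= 34, this is the LCA
LCA = 23


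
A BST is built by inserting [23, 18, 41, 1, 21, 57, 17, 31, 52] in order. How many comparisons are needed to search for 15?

Search path for 15: 23 -> 18 -> 1 -> 17
Found: False
Comparisons: 4


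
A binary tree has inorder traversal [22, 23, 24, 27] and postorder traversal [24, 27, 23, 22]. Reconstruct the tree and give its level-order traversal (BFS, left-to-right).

Inorder:   [22, 23, 24, 27]
Postorder: [24, 27, 23, 22]
Algorithm: postorder visits root last, so walk postorder right-to-left;
each value is the root of the current inorder slice — split it at that
value, recurse on the right subtree first, then the left.
Recursive splits:
  root=22; inorder splits into left=[], right=[23, 24, 27]
  root=23; inorder splits into left=[], right=[24, 27]
  root=27; inorder splits into left=[24], right=[]
  root=24; inorder splits into left=[], right=[]
Reconstructed level-order: [22, 23, 27, 24]


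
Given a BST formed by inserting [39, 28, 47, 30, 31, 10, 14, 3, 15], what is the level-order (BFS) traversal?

Tree insertion order: [39, 28, 47, 30, 31, 10, 14, 3, 15]
Tree (level-order array): [39, 28, 47, 10, 30, None, None, 3, 14, None, 31, None, None, None, 15]
BFS from the root, enqueuing left then right child of each popped node:
  queue [39] -> pop 39, enqueue [28, 47], visited so far: [39]
  queue [28, 47] -> pop 28, enqueue [10, 30], visited so far: [39, 28]
  queue [47, 10, 30] -> pop 47, enqueue [none], visited so far: [39, 28, 47]
  queue [10, 30] -> pop 10, enqueue [3, 14], visited so far: [39, 28, 47, 10]
  queue [30, 3, 14] -> pop 30, enqueue [31], visited so far: [39, 28, 47, 10, 30]
  queue [3, 14, 31] -> pop 3, enqueue [none], visited so far: [39, 28, 47, 10, 30, 3]
  queue [14, 31] -> pop 14, enqueue [15], visited so far: [39, 28, 47, 10, 30, 3, 14]
  queue [31, 15] -> pop 31, enqueue [none], visited so far: [39, 28, 47, 10, 30, 3, 14, 31]
  queue [15] -> pop 15, enqueue [none], visited so far: [39, 28, 47, 10, 30, 3, 14, 31, 15]
Result: [39, 28, 47, 10, 30, 3, 14, 31, 15]


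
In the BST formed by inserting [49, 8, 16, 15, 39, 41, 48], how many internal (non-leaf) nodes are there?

Tree built from: [49, 8, 16, 15, 39, 41, 48]
Tree (level-order array): [49, 8, None, None, 16, 15, 39, None, None, None, 41, None, 48]
Rule: An internal node has at least one child.
Per-node child counts:
  node 49: 1 child(ren)
  node 8: 1 child(ren)
  node 16: 2 child(ren)
  node 15: 0 child(ren)
  node 39: 1 child(ren)
  node 41: 1 child(ren)
  node 48: 0 child(ren)
Matching nodes: [49, 8, 16, 39, 41]
Count of internal (non-leaf) nodes: 5


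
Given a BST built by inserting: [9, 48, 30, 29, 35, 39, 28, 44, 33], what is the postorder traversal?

Tree insertion order: [9, 48, 30, 29, 35, 39, 28, 44, 33]
Tree (level-order array): [9, None, 48, 30, None, 29, 35, 28, None, 33, 39, None, None, None, None, None, 44]
Postorder traversal: [28, 29, 33, 44, 39, 35, 30, 48, 9]


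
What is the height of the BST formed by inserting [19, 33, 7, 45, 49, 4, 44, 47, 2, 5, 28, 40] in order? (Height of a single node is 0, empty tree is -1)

Insertion order: [19, 33, 7, 45, 49, 4, 44, 47, 2, 5, 28, 40]
Tree (level-order array): [19, 7, 33, 4, None, 28, 45, 2, 5, None, None, 44, 49, None, None, None, None, 40, None, 47]
Compute height bottom-up (empty subtree = -1):
  height(2) = 1 + max(-1, -1) = 0
  height(5) = 1 + max(-1, -1) = 0
  height(4) = 1 + max(0, 0) = 1
  height(7) = 1 + max(1, -1) = 2
  height(28) = 1 + max(-1, -1) = 0
  height(40) = 1 + max(-1, -1) = 0
  height(44) = 1 + max(0, -1) = 1
  height(47) = 1 + max(-1, -1) = 0
  height(49) = 1 + max(0, -1) = 1
  height(45) = 1 + max(1, 1) = 2
  height(33) = 1 + max(0, 2) = 3
  height(19) = 1 + max(2, 3) = 4
Height = 4


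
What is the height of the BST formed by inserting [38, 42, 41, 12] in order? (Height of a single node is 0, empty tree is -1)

Insertion order: [38, 42, 41, 12]
Tree (level-order array): [38, 12, 42, None, None, 41]
Compute height bottom-up (empty subtree = -1):
  height(12) = 1 + max(-1, -1) = 0
  height(41) = 1 + max(-1, -1) = 0
  height(42) = 1 + max(0, -1) = 1
  height(38) = 1 + max(0, 1) = 2
Height = 2


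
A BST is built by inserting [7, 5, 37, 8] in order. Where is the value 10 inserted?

Starting tree (level order): [7, 5, 37, None, None, 8]
Insertion path: 7 -> 37 -> 8
Result: insert 10 as right child of 8
Final tree (level order): [7, 5, 37, None, None, 8, None, None, 10]


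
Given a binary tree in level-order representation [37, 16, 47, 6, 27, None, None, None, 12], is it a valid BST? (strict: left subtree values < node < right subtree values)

Level-order array: [37, 16, 47, 6, 27, None, None, None, 12]
Validate using subtree bounds (lo, hi): at each node, require lo < value < hi,
then recurse left with hi=value and right with lo=value.
Preorder trace (stopping at first violation):
  at node 37 with bounds (-inf, +inf): OK
  at node 16 with bounds (-inf, 37): OK
  at node 6 with bounds (-inf, 16): OK
  at node 12 with bounds (6, 16): OK
  at node 27 with bounds (16, 37): OK
  at node 47 with bounds (37, +inf): OK
No violation found at any node.
Result: Valid BST


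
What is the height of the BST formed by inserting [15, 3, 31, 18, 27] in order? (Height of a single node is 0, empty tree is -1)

Insertion order: [15, 3, 31, 18, 27]
Tree (level-order array): [15, 3, 31, None, None, 18, None, None, 27]
Compute height bottom-up (empty subtree = -1):
  height(3) = 1 + max(-1, -1) = 0
  height(27) = 1 + max(-1, -1) = 0
  height(18) = 1 + max(-1, 0) = 1
  height(31) = 1 + max(1, -1) = 2
  height(15) = 1 + max(0, 2) = 3
Height = 3


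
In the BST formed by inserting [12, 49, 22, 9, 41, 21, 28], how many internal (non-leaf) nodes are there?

Tree built from: [12, 49, 22, 9, 41, 21, 28]
Tree (level-order array): [12, 9, 49, None, None, 22, None, 21, 41, None, None, 28]
Rule: An internal node has at least one child.
Per-node child counts:
  node 12: 2 child(ren)
  node 9: 0 child(ren)
  node 49: 1 child(ren)
  node 22: 2 child(ren)
  node 21: 0 child(ren)
  node 41: 1 child(ren)
  node 28: 0 child(ren)
Matching nodes: [12, 49, 22, 41]
Count of internal (non-leaf) nodes: 4


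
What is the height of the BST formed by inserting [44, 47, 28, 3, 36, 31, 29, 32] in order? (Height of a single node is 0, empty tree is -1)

Insertion order: [44, 47, 28, 3, 36, 31, 29, 32]
Tree (level-order array): [44, 28, 47, 3, 36, None, None, None, None, 31, None, 29, 32]
Compute height bottom-up (empty subtree = -1):
  height(3) = 1 + max(-1, -1) = 0
  height(29) = 1 + max(-1, -1) = 0
  height(32) = 1 + max(-1, -1) = 0
  height(31) = 1 + max(0, 0) = 1
  height(36) = 1 + max(1, -1) = 2
  height(28) = 1 + max(0, 2) = 3
  height(47) = 1 + max(-1, -1) = 0
  height(44) = 1 + max(3, 0) = 4
Height = 4


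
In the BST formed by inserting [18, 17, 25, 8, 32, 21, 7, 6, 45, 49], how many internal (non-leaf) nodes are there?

Tree built from: [18, 17, 25, 8, 32, 21, 7, 6, 45, 49]
Tree (level-order array): [18, 17, 25, 8, None, 21, 32, 7, None, None, None, None, 45, 6, None, None, 49]
Rule: An internal node has at least one child.
Per-node child counts:
  node 18: 2 child(ren)
  node 17: 1 child(ren)
  node 8: 1 child(ren)
  node 7: 1 child(ren)
  node 6: 0 child(ren)
  node 25: 2 child(ren)
  node 21: 0 child(ren)
  node 32: 1 child(ren)
  node 45: 1 child(ren)
  node 49: 0 child(ren)
Matching nodes: [18, 17, 8, 7, 25, 32, 45]
Count of internal (non-leaf) nodes: 7


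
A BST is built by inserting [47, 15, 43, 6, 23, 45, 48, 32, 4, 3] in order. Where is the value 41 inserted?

Starting tree (level order): [47, 15, 48, 6, 43, None, None, 4, None, 23, 45, 3, None, None, 32]
Insertion path: 47 -> 15 -> 43 -> 23 -> 32
Result: insert 41 as right child of 32
Final tree (level order): [47, 15, 48, 6, 43, None, None, 4, None, 23, 45, 3, None, None, 32, None, None, None, None, None, 41]


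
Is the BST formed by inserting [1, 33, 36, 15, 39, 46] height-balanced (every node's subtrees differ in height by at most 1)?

Tree (level-order array): [1, None, 33, 15, 36, None, None, None, 39, None, 46]
Definition: a tree is height-balanced if, at every node, |h(left) - h(right)| <= 1 (empty subtree has height -1).
Bottom-up per-node check:
  node 15: h_left=-1, h_right=-1, diff=0 [OK], height=0
  node 46: h_left=-1, h_right=-1, diff=0 [OK], height=0
  node 39: h_left=-1, h_right=0, diff=1 [OK], height=1
  node 36: h_left=-1, h_right=1, diff=2 [FAIL (|-1-1|=2 > 1)], height=2
  node 33: h_left=0, h_right=2, diff=2 [FAIL (|0-2|=2 > 1)], height=3
  node 1: h_left=-1, h_right=3, diff=4 [FAIL (|-1-3|=4 > 1)], height=4
Node 36 violates the condition: |-1 - 1| = 2 > 1.
Result: Not balanced


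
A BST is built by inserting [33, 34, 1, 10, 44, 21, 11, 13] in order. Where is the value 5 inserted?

Starting tree (level order): [33, 1, 34, None, 10, None, 44, None, 21, None, None, 11, None, None, 13]
Insertion path: 33 -> 1 -> 10
Result: insert 5 as left child of 10
Final tree (level order): [33, 1, 34, None, 10, None, 44, 5, 21, None, None, None, None, 11, None, None, 13]


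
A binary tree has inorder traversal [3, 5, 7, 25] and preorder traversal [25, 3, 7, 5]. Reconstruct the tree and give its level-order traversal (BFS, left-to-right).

Inorder:  [3, 5, 7, 25]
Preorder: [25, 3, 7, 5]
Algorithm: preorder visits root first, so consume preorder in order;
for each root, split the current inorder slice at that value into
left-subtree inorder and right-subtree inorder, then recurse.
Recursive splits:
  root=25; inorder splits into left=[3, 5, 7], right=[]
  root=3; inorder splits into left=[], right=[5, 7]
  root=7; inorder splits into left=[5], right=[]
  root=5; inorder splits into left=[], right=[]
Reconstructed level-order: [25, 3, 7, 5]


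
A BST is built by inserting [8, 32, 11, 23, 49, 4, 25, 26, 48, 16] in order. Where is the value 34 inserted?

Starting tree (level order): [8, 4, 32, None, None, 11, 49, None, 23, 48, None, 16, 25, None, None, None, None, None, 26]
Insertion path: 8 -> 32 -> 49 -> 48
Result: insert 34 as left child of 48
Final tree (level order): [8, 4, 32, None, None, 11, 49, None, 23, 48, None, 16, 25, 34, None, None, None, None, 26]


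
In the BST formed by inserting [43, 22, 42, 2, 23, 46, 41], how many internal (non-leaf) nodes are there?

Tree built from: [43, 22, 42, 2, 23, 46, 41]
Tree (level-order array): [43, 22, 46, 2, 42, None, None, None, None, 23, None, None, 41]
Rule: An internal node has at least one child.
Per-node child counts:
  node 43: 2 child(ren)
  node 22: 2 child(ren)
  node 2: 0 child(ren)
  node 42: 1 child(ren)
  node 23: 1 child(ren)
  node 41: 0 child(ren)
  node 46: 0 child(ren)
Matching nodes: [43, 22, 42, 23]
Count of internal (non-leaf) nodes: 4


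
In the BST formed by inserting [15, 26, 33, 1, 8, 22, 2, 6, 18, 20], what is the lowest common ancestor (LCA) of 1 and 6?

Tree insertion order: [15, 26, 33, 1, 8, 22, 2, 6, 18, 20]
Tree (level-order array): [15, 1, 26, None, 8, 22, 33, 2, None, 18, None, None, None, None, 6, None, 20]
In a BST, the LCA of p=1, q=6 is the first node v on the
root-to-leaf path with p <= v <= q (go left if both < v, right if both > v).
Walk from root:
  at 15: both 1 and 6 < 15, go left
  at 1: 1 <= 1 <= 6, this is the LCA
LCA = 1


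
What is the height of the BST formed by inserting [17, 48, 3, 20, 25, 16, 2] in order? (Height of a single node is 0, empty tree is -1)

Insertion order: [17, 48, 3, 20, 25, 16, 2]
Tree (level-order array): [17, 3, 48, 2, 16, 20, None, None, None, None, None, None, 25]
Compute height bottom-up (empty subtree = -1):
  height(2) = 1 + max(-1, -1) = 0
  height(16) = 1 + max(-1, -1) = 0
  height(3) = 1 + max(0, 0) = 1
  height(25) = 1 + max(-1, -1) = 0
  height(20) = 1 + max(-1, 0) = 1
  height(48) = 1 + max(1, -1) = 2
  height(17) = 1 + max(1, 2) = 3
Height = 3


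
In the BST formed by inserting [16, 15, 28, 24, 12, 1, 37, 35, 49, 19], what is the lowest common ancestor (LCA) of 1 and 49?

Tree insertion order: [16, 15, 28, 24, 12, 1, 37, 35, 49, 19]
Tree (level-order array): [16, 15, 28, 12, None, 24, 37, 1, None, 19, None, 35, 49]
In a BST, the LCA of p=1, q=49 is the first node v on the
root-to-leaf path with p <= v <= q (go left if both < v, right if both > v).
Walk from root:
  at 16: 1 <= 16 <= 49, this is the LCA
LCA = 16


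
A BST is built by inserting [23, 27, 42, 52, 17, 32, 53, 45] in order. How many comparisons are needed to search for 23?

Search path for 23: 23
Found: True
Comparisons: 1


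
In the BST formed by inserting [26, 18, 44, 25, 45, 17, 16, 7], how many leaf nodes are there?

Tree built from: [26, 18, 44, 25, 45, 17, 16, 7]
Tree (level-order array): [26, 18, 44, 17, 25, None, 45, 16, None, None, None, None, None, 7]
Rule: A leaf has 0 children.
Per-node child counts:
  node 26: 2 child(ren)
  node 18: 2 child(ren)
  node 17: 1 child(ren)
  node 16: 1 child(ren)
  node 7: 0 child(ren)
  node 25: 0 child(ren)
  node 44: 1 child(ren)
  node 45: 0 child(ren)
Matching nodes: [7, 25, 45]
Count of leaf nodes: 3


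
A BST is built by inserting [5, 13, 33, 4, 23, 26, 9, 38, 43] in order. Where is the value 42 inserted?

Starting tree (level order): [5, 4, 13, None, None, 9, 33, None, None, 23, 38, None, 26, None, 43]
Insertion path: 5 -> 13 -> 33 -> 38 -> 43
Result: insert 42 as left child of 43
Final tree (level order): [5, 4, 13, None, None, 9, 33, None, None, 23, 38, None, 26, None, 43, None, None, 42]


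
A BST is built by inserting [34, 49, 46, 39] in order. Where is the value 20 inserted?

Starting tree (level order): [34, None, 49, 46, None, 39]
Insertion path: 34
Result: insert 20 as left child of 34
Final tree (level order): [34, 20, 49, None, None, 46, None, 39]


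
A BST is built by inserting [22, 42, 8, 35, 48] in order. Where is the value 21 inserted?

Starting tree (level order): [22, 8, 42, None, None, 35, 48]
Insertion path: 22 -> 8
Result: insert 21 as right child of 8
Final tree (level order): [22, 8, 42, None, 21, 35, 48]


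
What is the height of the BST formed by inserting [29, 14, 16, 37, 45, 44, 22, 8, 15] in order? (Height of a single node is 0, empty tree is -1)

Insertion order: [29, 14, 16, 37, 45, 44, 22, 8, 15]
Tree (level-order array): [29, 14, 37, 8, 16, None, 45, None, None, 15, 22, 44]
Compute height bottom-up (empty subtree = -1):
  height(8) = 1 + max(-1, -1) = 0
  height(15) = 1 + max(-1, -1) = 0
  height(22) = 1 + max(-1, -1) = 0
  height(16) = 1 + max(0, 0) = 1
  height(14) = 1 + max(0, 1) = 2
  height(44) = 1 + max(-1, -1) = 0
  height(45) = 1 + max(0, -1) = 1
  height(37) = 1 + max(-1, 1) = 2
  height(29) = 1 + max(2, 2) = 3
Height = 3


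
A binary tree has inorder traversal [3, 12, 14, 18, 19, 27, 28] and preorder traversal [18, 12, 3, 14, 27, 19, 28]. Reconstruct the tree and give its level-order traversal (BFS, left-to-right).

Inorder:  [3, 12, 14, 18, 19, 27, 28]
Preorder: [18, 12, 3, 14, 27, 19, 28]
Algorithm: preorder visits root first, so consume preorder in order;
for each root, split the current inorder slice at that value into
left-subtree inorder and right-subtree inorder, then recurse.
Recursive splits:
  root=18; inorder splits into left=[3, 12, 14], right=[19, 27, 28]
  root=12; inorder splits into left=[3], right=[14]
  root=3; inorder splits into left=[], right=[]
  root=14; inorder splits into left=[], right=[]
  root=27; inorder splits into left=[19], right=[28]
  root=19; inorder splits into left=[], right=[]
  root=28; inorder splits into left=[], right=[]
Reconstructed level-order: [18, 12, 27, 3, 14, 19, 28]


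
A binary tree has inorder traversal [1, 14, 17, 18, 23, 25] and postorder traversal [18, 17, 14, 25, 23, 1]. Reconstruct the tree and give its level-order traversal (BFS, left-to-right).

Inorder:   [1, 14, 17, 18, 23, 25]
Postorder: [18, 17, 14, 25, 23, 1]
Algorithm: postorder visits root last, so walk postorder right-to-left;
each value is the root of the current inorder slice — split it at that
value, recurse on the right subtree first, then the left.
Recursive splits:
  root=1; inorder splits into left=[], right=[14, 17, 18, 23, 25]
  root=23; inorder splits into left=[14, 17, 18], right=[25]
  root=25; inorder splits into left=[], right=[]
  root=14; inorder splits into left=[], right=[17, 18]
  root=17; inorder splits into left=[], right=[18]
  root=18; inorder splits into left=[], right=[]
Reconstructed level-order: [1, 23, 14, 25, 17, 18]


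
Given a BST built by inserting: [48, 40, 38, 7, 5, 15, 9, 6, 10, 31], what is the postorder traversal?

Tree insertion order: [48, 40, 38, 7, 5, 15, 9, 6, 10, 31]
Tree (level-order array): [48, 40, None, 38, None, 7, None, 5, 15, None, 6, 9, 31, None, None, None, 10]
Postorder traversal: [6, 5, 10, 9, 31, 15, 7, 38, 40, 48]


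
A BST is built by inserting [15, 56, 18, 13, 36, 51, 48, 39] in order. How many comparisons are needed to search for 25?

Search path for 25: 15 -> 56 -> 18 -> 36
Found: False
Comparisons: 4


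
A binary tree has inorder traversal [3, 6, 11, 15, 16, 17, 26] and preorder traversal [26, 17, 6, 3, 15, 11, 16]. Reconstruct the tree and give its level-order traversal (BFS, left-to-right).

Inorder:  [3, 6, 11, 15, 16, 17, 26]
Preorder: [26, 17, 6, 3, 15, 11, 16]
Algorithm: preorder visits root first, so consume preorder in order;
for each root, split the current inorder slice at that value into
left-subtree inorder and right-subtree inorder, then recurse.
Recursive splits:
  root=26; inorder splits into left=[3, 6, 11, 15, 16, 17], right=[]
  root=17; inorder splits into left=[3, 6, 11, 15, 16], right=[]
  root=6; inorder splits into left=[3], right=[11, 15, 16]
  root=3; inorder splits into left=[], right=[]
  root=15; inorder splits into left=[11], right=[16]
  root=11; inorder splits into left=[], right=[]
  root=16; inorder splits into left=[], right=[]
Reconstructed level-order: [26, 17, 6, 3, 15, 11, 16]


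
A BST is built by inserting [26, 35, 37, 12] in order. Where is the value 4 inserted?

Starting tree (level order): [26, 12, 35, None, None, None, 37]
Insertion path: 26 -> 12
Result: insert 4 as left child of 12
Final tree (level order): [26, 12, 35, 4, None, None, 37]


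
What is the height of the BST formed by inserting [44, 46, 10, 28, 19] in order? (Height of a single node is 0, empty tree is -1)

Insertion order: [44, 46, 10, 28, 19]
Tree (level-order array): [44, 10, 46, None, 28, None, None, 19]
Compute height bottom-up (empty subtree = -1):
  height(19) = 1 + max(-1, -1) = 0
  height(28) = 1 + max(0, -1) = 1
  height(10) = 1 + max(-1, 1) = 2
  height(46) = 1 + max(-1, -1) = 0
  height(44) = 1 + max(2, 0) = 3
Height = 3


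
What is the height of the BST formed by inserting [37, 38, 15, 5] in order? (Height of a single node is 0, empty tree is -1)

Insertion order: [37, 38, 15, 5]
Tree (level-order array): [37, 15, 38, 5]
Compute height bottom-up (empty subtree = -1):
  height(5) = 1 + max(-1, -1) = 0
  height(15) = 1 + max(0, -1) = 1
  height(38) = 1 + max(-1, -1) = 0
  height(37) = 1 + max(1, 0) = 2
Height = 2


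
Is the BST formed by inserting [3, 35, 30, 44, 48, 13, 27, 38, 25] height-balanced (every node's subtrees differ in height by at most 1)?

Tree (level-order array): [3, None, 35, 30, 44, 13, None, 38, 48, None, 27, None, None, None, None, 25]
Definition: a tree is height-balanced if, at every node, |h(left) - h(right)| <= 1 (empty subtree has height -1).
Bottom-up per-node check:
  node 25: h_left=-1, h_right=-1, diff=0 [OK], height=0
  node 27: h_left=0, h_right=-1, diff=1 [OK], height=1
  node 13: h_left=-1, h_right=1, diff=2 [FAIL (|-1-1|=2 > 1)], height=2
  node 30: h_left=2, h_right=-1, diff=3 [FAIL (|2--1|=3 > 1)], height=3
  node 38: h_left=-1, h_right=-1, diff=0 [OK], height=0
  node 48: h_left=-1, h_right=-1, diff=0 [OK], height=0
  node 44: h_left=0, h_right=0, diff=0 [OK], height=1
  node 35: h_left=3, h_right=1, diff=2 [FAIL (|3-1|=2 > 1)], height=4
  node 3: h_left=-1, h_right=4, diff=5 [FAIL (|-1-4|=5 > 1)], height=5
Node 13 violates the condition: |-1 - 1| = 2 > 1.
Result: Not balanced


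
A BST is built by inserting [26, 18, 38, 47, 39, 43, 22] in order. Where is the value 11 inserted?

Starting tree (level order): [26, 18, 38, None, 22, None, 47, None, None, 39, None, None, 43]
Insertion path: 26 -> 18
Result: insert 11 as left child of 18
Final tree (level order): [26, 18, 38, 11, 22, None, 47, None, None, None, None, 39, None, None, 43]


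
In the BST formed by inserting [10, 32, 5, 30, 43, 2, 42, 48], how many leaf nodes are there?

Tree built from: [10, 32, 5, 30, 43, 2, 42, 48]
Tree (level-order array): [10, 5, 32, 2, None, 30, 43, None, None, None, None, 42, 48]
Rule: A leaf has 0 children.
Per-node child counts:
  node 10: 2 child(ren)
  node 5: 1 child(ren)
  node 2: 0 child(ren)
  node 32: 2 child(ren)
  node 30: 0 child(ren)
  node 43: 2 child(ren)
  node 42: 0 child(ren)
  node 48: 0 child(ren)
Matching nodes: [2, 30, 42, 48]
Count of leaf nodes: 4


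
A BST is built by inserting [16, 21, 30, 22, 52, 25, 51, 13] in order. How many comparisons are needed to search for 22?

Search path for 22: 16 -> 21 -> 30 -> 22
Found: True
Comparisons: 4


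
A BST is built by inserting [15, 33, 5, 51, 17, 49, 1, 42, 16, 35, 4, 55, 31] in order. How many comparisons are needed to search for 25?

Search path for 25: 15 -> 33 -> 17 -> 31
Found: False
Comparisons: 4


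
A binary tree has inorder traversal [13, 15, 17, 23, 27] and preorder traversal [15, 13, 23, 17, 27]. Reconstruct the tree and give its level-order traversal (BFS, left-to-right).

Inorder:  [13, 15, 17, 23, 27]
Preorder: [15, 13, 23, 17, 27]
Algorithm: preorder visits root first, so consume preorder in order;
for each root, split the current inorder slice at that value into
left-subtree inorder and right-subtree inorder, then recurse.
Recursive splits:
  root=15; inorder splits into left=[13], right=[17, 23, 27]
  root=13; inorder splits into left=[], right=[]
  root=23; inorder splits into left=[17], right=[27]
  root=17; inorder splits into left=[], right=[]
  root=27; inorder splits into left=[], right=[]
Reconstructed level-order: [15, 13, 23, 17, 27]


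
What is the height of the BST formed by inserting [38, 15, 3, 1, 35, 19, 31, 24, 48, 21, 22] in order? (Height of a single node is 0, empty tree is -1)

Insertion order: [38, 15, 3, 1, 35, 19, 31, 24, 48, 21, 22]
Tree (level-order array): [38, 15, 48, 3, 35, None, None, 1, None, 19, None, None, None, None, 31, 24, None, 21, None, None, 22]
Compute height bottom-up (empty subtree = -1):
  height(1) = 1 + max(-1, -1) = 0
  height(3) = 1 + max(0, -1) = 1
  height(22) = 1 + max(-1, -1) = 0
  height(21) = 1 + max(-1, 0) = 1
  height(24) = 1 + max(1, -1) = 2
  height(31) = 1 + max(2, -1) = 3
  height(19) = 1 + max(-1, 3) = 4
  height(35) = 1 + max(4, -1) = 5
  height(15) = 1 + max(1, 5) = 6
  height(48) = 1 + max(-1, -1) = 0
  height(38) = 1 + max(6, 0) = 7
Height = 7


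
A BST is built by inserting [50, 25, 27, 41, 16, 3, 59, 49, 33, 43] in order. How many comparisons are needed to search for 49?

Search path for 49: 50 -> 25 -> 27 -> 41 -> 49
Found: True
Comparisons: 5


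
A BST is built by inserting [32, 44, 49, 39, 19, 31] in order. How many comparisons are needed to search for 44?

Search path for 44: 32 -> 44
Found: True
Comparisons: 2


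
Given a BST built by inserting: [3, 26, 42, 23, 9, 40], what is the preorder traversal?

Tree insertion order: [3, 26, 42, 23, 9, 40]
Tree (level-order array): [3, None, 26, 23, 42, 9, None, 40]
Preorder traversal: [3, 26, 23, 9, 42, 40]


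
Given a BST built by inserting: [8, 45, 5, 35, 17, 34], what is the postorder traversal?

Tree insertion order: [8, 45, 5, 35, 17, 34]
Tree (level-order array): [8, 5, 45, None, None, 35, None, 17, None, None, 34]
Postorder traversal: [5, 34, 17, 35, 45, 8]


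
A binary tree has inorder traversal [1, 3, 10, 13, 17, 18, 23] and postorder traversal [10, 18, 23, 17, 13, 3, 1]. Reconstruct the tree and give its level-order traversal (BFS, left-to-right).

Inorder:   [1, 3, 10, 13, 17, 18, 23]
Postorder: [10, 18, 23, 17, 13, 3, 1]
Algorithm: postorder visits root last, so walk postorder right-to-left;
each value is the root of the current inorder slice — split it at that
value, recurse on the right subtree first, then the left.
Recursive splits:
  root=1; inorder splits into left=[], right=[3, 10, 13, 17, 18, 23]
  root=3; inorder splits into left=[], right=[10, 13, 17, 18, 23]
  root=13; inorder splits into left=[10], right=[17, 18, 23]
  root=17; inorder splits into left=[], right=[18, 23]
  root=23; inorder splits into left=[18], right=[]
  root=18; inorder splits into left=[], right=[]
  root=10; inorder splits into left=[], right=[]
Reconstructed level-order: [1, 3, 13, 10, 17, 23, 18]


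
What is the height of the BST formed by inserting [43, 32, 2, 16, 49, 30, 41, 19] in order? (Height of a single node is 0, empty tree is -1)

Insertion order: [43, 32, 2, 16, 49, 30, 41, 19]
Tree (level-order array): [43, 32, 49, 2, 41, None, None, None, 16, None, None, None, 30, 19]
Compute height bottom-up (empty subtree = -1):
  height(19) = 1 + max(-1, -1) = 0
  height(30) = 1 + max(0, -1) = 1
  height(16) = 1 + max(-1, 1) = 2
  height(2) = 1 + max(-1, 2) = 3
  height(41) = 1 + max(-1, -1) = 0
  height(32) = 1 + max(3, 0) = 4
  height(49) = 1 + max(-1, -1) = 0
  height(43) = 1 + max(4, 0) = 5
Height = 5


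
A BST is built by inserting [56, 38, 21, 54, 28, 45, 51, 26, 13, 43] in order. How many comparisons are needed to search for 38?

Search path for 38: 56 -> 38
Found: True
Comparisons: 2


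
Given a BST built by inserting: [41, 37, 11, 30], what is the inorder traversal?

Tree insertion order: [41, 37, 11, 30]
Tree (level-order array): [41, 37, None, 11, None, None, 30]
Inorder traversal: [11, 30, 37, 41]


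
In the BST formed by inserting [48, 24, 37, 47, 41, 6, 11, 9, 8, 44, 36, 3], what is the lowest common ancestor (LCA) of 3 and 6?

Tree insertion order: [48, 24, 37, 47, 41, 6, 11, 9, 8, 44, 36, 3]
Tree (level-order array): [48, 24, None, 6, 37, 3, 11, 36, 47, None, None, 9, None, None, None, 41, None, 8, None, None, 44]
In a BST, the LCA of p=3, q=6 is the first node v on the
root-to-leaf path with p <= v <= q (go left if both < v, right if both > v).
Walk from root:
  at 48: both 3 and 6 < 48, go left
  at 24: both 3 and 6 < 24, go left
  at 6: 3 <= 6 <= 6, this is the LCA
LCA = 6


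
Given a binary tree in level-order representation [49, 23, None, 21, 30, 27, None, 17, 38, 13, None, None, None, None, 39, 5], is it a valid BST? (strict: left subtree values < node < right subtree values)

Level-order array: [49, 23, None, 21, 30, 27, None, 17, 38, 13, None, None, None, None, 39, 5]
Validate using subtree bounds (lo, hi): at each node, require lo < value < hi,
then recurse left with hi=value and right with lo=value.
Preorder trace (stopping at first violation):
  at node 49 with bounds (-inf, +inf): OK
  at node 23 with bounds (-inf, 49): OK
  at node 21 with bounds (-inf, 23): OK
  at node 27 with bounds (-inf, 21): VIOLATION
Node 27 violates its bound: not (-inf < 27 < 21).
Result: Not a valid BST


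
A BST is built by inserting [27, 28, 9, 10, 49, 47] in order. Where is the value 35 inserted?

Starting tree (level order): [27, 9, 28, None, 10, None, 49, None, None, 47]
Insertion path: 27 -> 28 -> 49 -> 47
Result: insert 35 as left child of 47
Final tree (level order): [27, 9, 28, None, 10, None, 49, None, None, 47, None, 35]


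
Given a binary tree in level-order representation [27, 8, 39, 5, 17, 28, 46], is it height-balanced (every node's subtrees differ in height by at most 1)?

Tree (level-order array): [27, 8, 39, 5, 17, 28, 46]
Definition: a tree is height-balanced if, at every node, |h(left) - h(right)| <= 1 (empty subtree has height -1).
Bottom-up per-node check:
  node 5: h_left=-1, h_right=-1, diff=0 [OK], height=0
  node 17: h_left=-1, h_right=-1, diff=0 [OK], height=0
  node 8: h_left=0, h_right=0, diff=0 [OK], height=1
  node 28: h_left=-1, h_right=-1, diff=0 [OK], height=0
  node 46: h_left=-1, h_right=-1, diff=0 [OK], height=0
  node 39: h_left=0, h_right=0, diff=0 [OK], height=1
  node 27: h_left=1, h_right=1, diff=0 [OK], height=2
All nodes satisfy the balance condition.
Result: Balanced


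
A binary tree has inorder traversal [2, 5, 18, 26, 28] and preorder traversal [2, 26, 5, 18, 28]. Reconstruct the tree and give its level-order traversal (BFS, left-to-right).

Inorder:  [2, 5, 18, 26, 28]
Preorder: [2, 26, 5, 18, 28]
Algorithm: preorder visits root first, so consume preorder in order;
for each root, split the current inorder slice at that value into
left-subtree inorder and right-subtree inorder, then recurse.
Recursive splits:
  root=2; inorder splits into left=[], right=[5, 18, 26, 28]
  root=26; inorder splits into left=[5, 18], right=[28]
  root=5; inorder splits into left=[], right=[18]
  root=18; inorder splits into left=[], right=[]
  root=28; inorder splits into left=[], right=[]
Reconstructed level-order: [2, 26, 5, 28, 18]
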